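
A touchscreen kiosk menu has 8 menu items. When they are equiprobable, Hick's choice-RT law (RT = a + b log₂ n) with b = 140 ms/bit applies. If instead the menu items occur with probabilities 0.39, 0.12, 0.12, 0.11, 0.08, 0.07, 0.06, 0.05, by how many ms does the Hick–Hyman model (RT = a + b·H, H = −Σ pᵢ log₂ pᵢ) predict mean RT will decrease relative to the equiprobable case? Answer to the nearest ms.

Equiprobable entropy H₀ = log₂ 8 = 3.0000 bits.
Skewed entropy H = −Σ pᵢ log₂ pᵢ = 2.6339 bits.
ΔRT = b·(H₀ − H) = 140 × 0.3661 = 51.25 ms.

51 ms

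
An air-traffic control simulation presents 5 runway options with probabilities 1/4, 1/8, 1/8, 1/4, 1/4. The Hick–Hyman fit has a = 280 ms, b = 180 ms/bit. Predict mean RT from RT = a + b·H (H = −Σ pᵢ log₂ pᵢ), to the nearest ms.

Each term −pᵢ log₂ pᵢ: 0.25·2 + 0.125·3 + 0.125·3 + 0.25·2 + 0.25·2; summed, H = 2.250 bits.
Mean RT = a + bH = 280 + 180·2.250 = 685.00 ms.

685 ms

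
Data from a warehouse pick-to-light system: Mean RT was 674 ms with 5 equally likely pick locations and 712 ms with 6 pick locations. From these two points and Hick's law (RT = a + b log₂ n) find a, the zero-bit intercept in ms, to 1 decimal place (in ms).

338.6 ms

Slope: b = (712 − 674) / (log₂ 6 − log₂ 5) = 38/0.2630 = 144.468 ms/bit.
Intercept: a = 674 − 144.468·log₂(5) = 338.556 ms.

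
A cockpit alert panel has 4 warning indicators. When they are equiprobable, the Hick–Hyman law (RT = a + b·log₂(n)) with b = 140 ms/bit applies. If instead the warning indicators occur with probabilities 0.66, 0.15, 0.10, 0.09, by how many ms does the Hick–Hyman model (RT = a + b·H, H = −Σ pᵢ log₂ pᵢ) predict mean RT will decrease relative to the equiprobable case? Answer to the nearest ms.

77 ms

Equiprobable entropy H₀ = log₂ 4 = 2.0000 bits.
Skewed entropy H = −Σ pᵢ log₂ pᵢ = 1.4510 bits.
ΔRT = b·(H₀ − H) = 140 × 0.5490 = 76.85 ms.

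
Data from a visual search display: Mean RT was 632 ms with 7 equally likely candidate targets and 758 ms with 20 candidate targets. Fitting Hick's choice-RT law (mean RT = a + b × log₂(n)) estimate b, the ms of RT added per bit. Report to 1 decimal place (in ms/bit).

The slope on a log₂ axis is (758 − 632) / (4.3219 − 2.8074) = 83.192 ms/bit.

83.2 ms/bit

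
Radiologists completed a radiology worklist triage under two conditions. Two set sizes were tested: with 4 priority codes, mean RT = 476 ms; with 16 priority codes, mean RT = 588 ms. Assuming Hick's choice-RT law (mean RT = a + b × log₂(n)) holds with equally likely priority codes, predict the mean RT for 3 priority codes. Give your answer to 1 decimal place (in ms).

Solve the two-equation system in a and b:
  b = (588 − 476) / (log₂ 16 − log₂ 4) = 112 / (4 − 2) = 56.000 ms/bit
  a = 476 − 56.000 × 2 = 364.000 ms
Then RT(3) = 364.000 + 56.000 × log₂ 3 = 364.000 + 56.000 × 1.5850 ≈ 452.758 ms.

452.8 ms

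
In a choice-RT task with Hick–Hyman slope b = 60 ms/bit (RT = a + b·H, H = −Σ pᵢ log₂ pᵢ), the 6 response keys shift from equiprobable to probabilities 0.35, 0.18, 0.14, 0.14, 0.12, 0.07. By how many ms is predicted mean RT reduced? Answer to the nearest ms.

11 ms

Equiprobable entropy H₀ = log₂ 6 = 2.5850 bits.
Skewed entropy H = −Σ pᵢ log₂ pᵢ = 2.4053 bits.
ΔRT = b·(H₀ − H) = 60 × 0.1797 = 10.78 ms.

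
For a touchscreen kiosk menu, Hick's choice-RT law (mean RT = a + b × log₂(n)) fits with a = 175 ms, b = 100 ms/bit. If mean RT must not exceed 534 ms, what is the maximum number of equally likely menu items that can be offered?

12

Set 175 + 100·log₂ n ≤ 534 → log₂ n ≤ (534 − 175)/100 = 3.5900.
So n ≤ 2^3.5900 = 12.042; the largest integer n is 12.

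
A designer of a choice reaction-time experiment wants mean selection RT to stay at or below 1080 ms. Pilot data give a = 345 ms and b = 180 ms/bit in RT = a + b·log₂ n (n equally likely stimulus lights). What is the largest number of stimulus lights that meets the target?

16

Information budget: (1080 − 345)/180 = 4.0833 bits, so n ≤ 2^4.0833 = 16.951 → at most 16.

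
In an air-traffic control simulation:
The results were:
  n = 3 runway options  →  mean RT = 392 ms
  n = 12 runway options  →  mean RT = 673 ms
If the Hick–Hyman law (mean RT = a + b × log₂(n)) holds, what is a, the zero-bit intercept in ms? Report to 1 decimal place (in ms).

The slope on a log₂ axis is (673 − 392) / (3.5850 − 1.5850) = 140.500 ms/bit.
Intercept: a = 392 − 140.500·log₂(3) = 169.313 ms.

169.3 ms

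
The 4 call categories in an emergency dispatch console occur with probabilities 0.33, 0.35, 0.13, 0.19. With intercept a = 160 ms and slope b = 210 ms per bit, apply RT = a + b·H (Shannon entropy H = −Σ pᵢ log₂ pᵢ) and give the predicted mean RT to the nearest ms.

558 ms

H = 0.33·log₂(1/0.33) + 0.35·log₂(1/0.35) + 0.13·log₂(1/0.13) + 0.19·log₂(1/0.19) = 1.8958 bits.
RT = 160 + 210 × 1.8958 = 558.12 ms.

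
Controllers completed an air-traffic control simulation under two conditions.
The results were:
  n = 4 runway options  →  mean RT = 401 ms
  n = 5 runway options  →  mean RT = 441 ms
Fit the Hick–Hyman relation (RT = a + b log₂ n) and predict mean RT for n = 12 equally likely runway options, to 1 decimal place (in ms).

Fit slope and intercept:
  b = (441 − 401) / (log₂ 5 − log₂ 4) = 40 / (2.3219 − 2) = 124.251 ms/bit
  a = 401 − 124.251 × 2 = 152.497 ms
Then RT(12) = 152.497 + 124.251 × log₂ 12 = 152.497 + 124.251 × 3.5850 ≈ 597.934 ms.

597.9 ms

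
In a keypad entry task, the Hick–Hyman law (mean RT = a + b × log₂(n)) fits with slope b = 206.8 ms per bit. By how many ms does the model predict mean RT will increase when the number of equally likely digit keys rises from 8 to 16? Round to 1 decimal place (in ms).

Only the slope matters, since a is common to both: ΔRT = b·log₂(n₂/n₁).
log₂(16) − log₂(8) = log₂(16/8) = log₂(2) = 1.
ΔRT = 206.8 × 1.0000 = 206.800 ms.

206.8 ms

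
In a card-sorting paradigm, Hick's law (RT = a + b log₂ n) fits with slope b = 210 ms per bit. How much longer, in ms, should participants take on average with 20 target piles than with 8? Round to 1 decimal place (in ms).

277.6 ms

Only the slope matters, since a is common to both: ΔRT = b·log₂(n₂/n₁).
log₂(20) − log₂(8) = 4.3219 − 3 = 1.3219.
ΔRT = 210 × 1.3219 = 277.605 ms.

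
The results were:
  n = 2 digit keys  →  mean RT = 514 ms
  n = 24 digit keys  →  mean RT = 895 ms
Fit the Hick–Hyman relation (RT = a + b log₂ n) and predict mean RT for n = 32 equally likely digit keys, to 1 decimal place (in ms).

With log₂ n on the abscissa the relation is linear; from the two conditions:
  b = (895 − 514) / (log₂ 24 − log₂ 2) = 381 / (4.5850 − 1) = 106.277 ms/bit
  a = 514 − 106.277 × 1 = 407.723 ms
Then RT(32) = 407.723 + 106.277 × log₂ 32 = 407.723 + 106.277 × 5 ≈ 939.109 ms.

939.1 ms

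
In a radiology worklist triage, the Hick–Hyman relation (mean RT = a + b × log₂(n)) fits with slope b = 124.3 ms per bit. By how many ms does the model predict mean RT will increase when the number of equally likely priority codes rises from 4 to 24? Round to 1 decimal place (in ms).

321.3 ms

Only the slope matters, since a is common to both: ΔRT = b·log₂(n₂/n₁).
log₂(24) − log₂(4) = 4.5850 − 2 = 2.5850.
ΔRT = 124.3 × 2.5850 = 321.311 ms.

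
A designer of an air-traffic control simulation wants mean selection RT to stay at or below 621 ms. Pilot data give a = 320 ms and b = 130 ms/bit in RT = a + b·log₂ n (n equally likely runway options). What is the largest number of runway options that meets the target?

4

Set 320 + 130·log₂ n ≤ 621 → log₂ n ≤ (621 − 320)/130 = 2.3154.
So n ≤ 2^2.3154 = 4.977; the largest integer n is 4.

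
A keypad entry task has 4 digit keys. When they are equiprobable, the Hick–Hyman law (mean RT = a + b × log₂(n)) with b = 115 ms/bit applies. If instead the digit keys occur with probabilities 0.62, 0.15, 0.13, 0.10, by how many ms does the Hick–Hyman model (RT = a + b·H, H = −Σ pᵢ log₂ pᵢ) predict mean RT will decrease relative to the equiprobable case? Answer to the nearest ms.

51 ms

The RT saving is b·ΔH. Equiprobable H₀ = log₂(4) = 2.0000 bits; with the given probabilities H = 1.5530 bits.
b·(H₀ − H) = 115 × (2.0000 − 1.5530) = 51.41 ms.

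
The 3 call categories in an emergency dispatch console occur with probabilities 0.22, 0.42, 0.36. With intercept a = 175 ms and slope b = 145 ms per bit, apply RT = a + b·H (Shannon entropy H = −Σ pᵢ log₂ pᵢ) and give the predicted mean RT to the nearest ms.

398 ms

H = 0.22·log₂(1/0.22) + 0.42·log₂(1/0.42) + 0.36·log₂(1/0.36) = 1.5368 bits.
RT = 175 + 145 × 1.5368 = 397.84 ms.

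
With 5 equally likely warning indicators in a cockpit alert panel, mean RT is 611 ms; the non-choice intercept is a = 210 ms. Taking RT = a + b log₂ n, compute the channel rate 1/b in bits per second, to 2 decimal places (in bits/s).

5.79 bits/s

Choice component = 611 − 210 = 401 ms over log₂(5) = 2.3219 bits.
b = 401 / 2.3219 = 172.701 ms/bit, so 1/b = 5.790 bits/s.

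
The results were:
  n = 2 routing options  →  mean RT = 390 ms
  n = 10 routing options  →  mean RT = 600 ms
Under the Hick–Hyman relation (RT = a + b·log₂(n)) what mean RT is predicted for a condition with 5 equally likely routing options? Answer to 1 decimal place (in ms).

RT is linear in log₂ n, so two points fix the line:
  b = (600 − 390) / (log₂ 10 − log₂ 2) = 210 / (3.3219 − 1) = 90.442 ms/bit
  a = 390 − 90.442 × 1 = 299.558 ms
Then RT(5) = 299.558 + 90.442 × log₂ 5 = 299.558 + 90.442 × 2.3219 ≈ 509.558 ms.

509.6 ms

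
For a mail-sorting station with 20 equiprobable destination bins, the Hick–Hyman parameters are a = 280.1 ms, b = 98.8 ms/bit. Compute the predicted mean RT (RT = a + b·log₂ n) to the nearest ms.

log₂(20) = 4.3219 bits, so RT = 280.1 + 98.8 × 4.3219 ≈ 707.106 ms.

707 ms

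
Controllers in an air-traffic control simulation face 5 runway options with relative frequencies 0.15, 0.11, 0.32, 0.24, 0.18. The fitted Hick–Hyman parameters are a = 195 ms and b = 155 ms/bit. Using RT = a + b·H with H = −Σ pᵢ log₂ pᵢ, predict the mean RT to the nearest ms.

H = 0.15·log₂(1/0.15) + 0.11·log₂(1/0.11) + 0.32·log₂(1/0.32) + 0.24·log₂(1/0.24) + 0.18·log₂(1/0.18) = 2.2263 bits.
RT = 195 + 155 × 2.2263 = 540.08 ms.

540 ms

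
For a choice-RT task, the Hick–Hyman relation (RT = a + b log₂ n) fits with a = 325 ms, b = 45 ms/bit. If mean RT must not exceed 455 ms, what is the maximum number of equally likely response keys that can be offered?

7

Information budget: (455 − 325)/45 = 2.8889 bits, so n ≤ 2^2.8889 = 7.407 → at most 7.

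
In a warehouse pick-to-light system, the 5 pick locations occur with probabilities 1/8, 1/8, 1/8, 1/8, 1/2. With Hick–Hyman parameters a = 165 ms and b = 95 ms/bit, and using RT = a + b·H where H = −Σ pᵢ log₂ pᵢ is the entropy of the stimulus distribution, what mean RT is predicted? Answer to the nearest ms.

355 ms

Each term −pᵢ log₂ pᵢ: 0.125·3 + 0.125·3 + 0.125·3 + 0.125·3 + 0.5·1; summed, H = 2.000 bits.
Mean RT = a + bH = 165 + 95·2.000 = 355.00 ms.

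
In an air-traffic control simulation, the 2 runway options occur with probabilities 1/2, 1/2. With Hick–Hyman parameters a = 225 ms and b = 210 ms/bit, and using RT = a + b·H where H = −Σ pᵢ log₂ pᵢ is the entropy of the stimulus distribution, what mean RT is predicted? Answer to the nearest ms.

H = −Σ pᵢ log₂ pᵢ = 0.5·1 + 0.5·1 = 1.000 bits.
RT = 225 + 210 × 1.000 = 435.00 ms.

435 ms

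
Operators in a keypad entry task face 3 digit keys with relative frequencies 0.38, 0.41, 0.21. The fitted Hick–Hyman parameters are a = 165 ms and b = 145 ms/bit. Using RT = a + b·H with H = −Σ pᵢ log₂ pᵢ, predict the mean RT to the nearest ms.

387 ms

H = 0.38·log₂(1/0.38) + 0.41·log₂(1/0.41) + 0.21·log₂(1/0.21) = 1.5307 bits.
RT = 165 + 145 × 1.5307 = 386.95 ms.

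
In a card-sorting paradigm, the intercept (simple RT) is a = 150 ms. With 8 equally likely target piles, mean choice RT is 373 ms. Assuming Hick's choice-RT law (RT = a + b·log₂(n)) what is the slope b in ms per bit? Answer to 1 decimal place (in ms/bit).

8 alternatives carry log₂ 8 = 3 bits; the choice cost is 373 − 150 = 223 ms, so b = 223/3 = 74.333 ms/bit.

74.3 ms/bit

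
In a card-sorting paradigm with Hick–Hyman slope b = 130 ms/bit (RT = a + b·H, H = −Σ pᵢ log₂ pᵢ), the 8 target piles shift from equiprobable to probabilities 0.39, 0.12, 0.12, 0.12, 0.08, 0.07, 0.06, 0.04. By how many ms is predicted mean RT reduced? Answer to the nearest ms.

Equiprobable entropy H₀ = log₂ 8 = 3.0000 bits.
Skewed entropy H = −Σ pᵢ log₂ pᵢ = 2.6204 bits.
ΔRT = b·(H₀ − H) = 130 × 0.3796 = 49.35 ms.

49 ms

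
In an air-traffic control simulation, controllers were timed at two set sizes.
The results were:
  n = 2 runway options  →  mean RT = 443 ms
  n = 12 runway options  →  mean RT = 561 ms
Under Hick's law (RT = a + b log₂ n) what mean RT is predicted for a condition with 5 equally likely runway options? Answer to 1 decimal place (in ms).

503.3 ms

Fit slope and intercept:
  b = (561 − 443) / (log₂ 12 − log₂ 2) = 118 / (3.5850 − 1) = 45.649 ms/bit
  a = 443 − 45.649 × 1 = 397.351 ms
Then RT(5) = 397.351 + 45.649 × log₂ 5 = 397.351 + 45.649 × 2.3219 ≈ 503.344 ms.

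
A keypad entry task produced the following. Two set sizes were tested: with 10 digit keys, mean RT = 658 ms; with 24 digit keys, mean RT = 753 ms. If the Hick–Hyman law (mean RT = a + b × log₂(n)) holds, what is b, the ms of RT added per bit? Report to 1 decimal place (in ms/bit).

Slope: b = (753 − 658) / (log₂ 24 − log₂ 10) = 95/1.2630 = 75.216 ms/bit.

75.2 ms/bit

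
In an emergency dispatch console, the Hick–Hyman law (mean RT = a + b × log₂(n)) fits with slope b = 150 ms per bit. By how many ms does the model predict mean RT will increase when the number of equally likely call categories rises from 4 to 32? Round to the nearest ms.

450 ms

ΔRT = (a + b log₂ n₂) − (a + b log₂ n₁) = b·(log₂ n₂ − log₂ n₁).
log₂(32) − log₂(4) = log₂(32/4) = log₂(8) = 3.
ΔRT = 150 × 3.0000 = 450.000 ms.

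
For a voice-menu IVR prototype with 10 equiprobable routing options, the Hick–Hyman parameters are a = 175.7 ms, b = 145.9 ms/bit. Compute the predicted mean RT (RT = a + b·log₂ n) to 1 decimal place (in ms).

log₂(10) = 3.3219 bits, so RT = 175.7 + 145.9 × 3.3219 ≈ 660.369 ms.

660.4 ms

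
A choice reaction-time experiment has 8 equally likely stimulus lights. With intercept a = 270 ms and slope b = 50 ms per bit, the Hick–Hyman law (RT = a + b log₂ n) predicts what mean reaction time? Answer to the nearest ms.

420 ms

log₂(8) = 3 bits, so RT = 270 + 50 × 3 ≈ 420.000 ms.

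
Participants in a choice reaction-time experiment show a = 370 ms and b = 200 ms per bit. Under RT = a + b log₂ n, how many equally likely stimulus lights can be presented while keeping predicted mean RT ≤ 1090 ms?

12

200·log₂ n ≤ 1090 − 370 = 720, giving log₂ n ≤ 3.6000 and n ≤ 12.126. The largest whole number is 12.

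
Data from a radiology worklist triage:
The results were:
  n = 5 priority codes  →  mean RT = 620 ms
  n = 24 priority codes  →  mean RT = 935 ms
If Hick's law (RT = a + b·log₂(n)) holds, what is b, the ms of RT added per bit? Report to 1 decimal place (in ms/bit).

Slope: b = (935 − 620) / (log₂ 24 − log₂ 5) = 315/2.2630 = 139.194 ms/bit.

139.2 ms/bit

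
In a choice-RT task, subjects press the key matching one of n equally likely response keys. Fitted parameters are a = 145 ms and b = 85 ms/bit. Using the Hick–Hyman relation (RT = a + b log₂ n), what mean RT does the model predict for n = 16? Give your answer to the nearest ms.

485 ms

log₂(16) = 4 bits, so RT = 145 + 85 × 4 ≈ 485.000 ms.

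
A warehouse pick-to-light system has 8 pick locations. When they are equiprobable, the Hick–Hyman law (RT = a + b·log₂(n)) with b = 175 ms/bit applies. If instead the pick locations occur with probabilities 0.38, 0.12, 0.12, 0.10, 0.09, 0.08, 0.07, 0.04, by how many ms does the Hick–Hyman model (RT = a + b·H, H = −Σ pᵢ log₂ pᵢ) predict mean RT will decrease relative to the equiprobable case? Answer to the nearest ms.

60 ms

The RT saving is b·ΔH. Equiprobable H₀ = log₂(8) = 3.0000 bits; with the given probabilities H = 2.6553 bits.
b·(H₀ − H) = 175 × (3.0000 − 2.6553) = 60.33 ms.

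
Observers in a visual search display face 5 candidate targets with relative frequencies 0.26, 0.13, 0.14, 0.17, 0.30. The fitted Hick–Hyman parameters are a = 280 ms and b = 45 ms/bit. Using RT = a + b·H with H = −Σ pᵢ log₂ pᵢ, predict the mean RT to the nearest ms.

381 ms

Entropy contributions −pᵢ log₂ pᵢ: 0.5053, 0.3826, 0.3971, 0.4346, 0.5211; sum H = 2.2407 bits.
RT = a + bH = 280 + 45·2.2407 = 380.83 ms.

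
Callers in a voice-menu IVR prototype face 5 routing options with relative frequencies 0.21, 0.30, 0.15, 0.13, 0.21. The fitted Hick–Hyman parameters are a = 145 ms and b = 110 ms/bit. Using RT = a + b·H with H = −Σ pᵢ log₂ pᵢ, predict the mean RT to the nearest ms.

H = 0.21·log₂(1/0.21) + 0.30·log₂(1/0.30) + 0.15·log₂(1/0.15) + 0.13·log₂(1/0.13) + 0.21·log₂(1/0.21) = 2.2599 bits.
RT = 145 + 110 × 2.2599 = 393.59 ms.

394 ms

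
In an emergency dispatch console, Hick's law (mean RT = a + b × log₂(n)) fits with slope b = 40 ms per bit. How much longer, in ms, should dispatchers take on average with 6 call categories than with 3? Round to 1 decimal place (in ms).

The intercept a cancels: ΔRT = b·(log₂ n₂ − log₂ n₁) = b·log₂(n₂/n₁).
log₂(6) − log₂(3) = log₂(6/3) = log₂(2) = 1.
ΔRT = 40 × 1.0000 = 40.000 ms.

40.0 ms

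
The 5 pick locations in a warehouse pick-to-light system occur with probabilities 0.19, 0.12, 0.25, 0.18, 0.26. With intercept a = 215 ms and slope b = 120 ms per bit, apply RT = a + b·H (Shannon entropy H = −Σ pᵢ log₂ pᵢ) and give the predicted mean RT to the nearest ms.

Entropy contributions −pᵢ log₂ pᵢ: 0.4552, 0.3671, 0.5000, 0.4453, 0.5053; sum H = 2.2729 bits.
RT = a + bH = 215 + 120·2.2729 = 487.75 ms.

488 ms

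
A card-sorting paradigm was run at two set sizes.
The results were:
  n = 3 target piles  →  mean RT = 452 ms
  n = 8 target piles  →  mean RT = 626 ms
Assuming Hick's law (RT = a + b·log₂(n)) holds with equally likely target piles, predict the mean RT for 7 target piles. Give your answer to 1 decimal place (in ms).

With log₂ n on the abscissa the relation is linear; from the two conditions:
  b = (626 − 452) / (log₂ 8 − log₂ 3) = 174 / (3 − 1.5850) = 122.965 ms/bit
  a = 452 − 122.965 × 1.5850 = 257.105 ms
Then RT(7) = 257.105 + 122.965 × log₂ 7 = 257.105 + 122.965 × 2.8074 ≈ 602.311 ms.

602.3 ms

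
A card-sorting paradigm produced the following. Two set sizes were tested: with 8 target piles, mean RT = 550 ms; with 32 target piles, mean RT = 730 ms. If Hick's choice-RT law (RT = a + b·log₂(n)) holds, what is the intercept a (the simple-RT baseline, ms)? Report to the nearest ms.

Slope: b = (730 − 550) / (log₂ 32 − log₂ 8) = 180/2.0000 = 90 ms/bit.
a = RT₁ − b·log₂ n₁ = 550 − 90 × 3 = 280.000 ms.

280 ms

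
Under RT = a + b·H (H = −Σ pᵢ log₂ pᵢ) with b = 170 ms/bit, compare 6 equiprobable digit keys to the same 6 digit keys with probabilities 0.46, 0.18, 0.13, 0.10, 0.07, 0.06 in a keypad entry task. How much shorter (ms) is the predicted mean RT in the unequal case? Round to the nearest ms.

68 ms

The RT saving is b·ΔH. Equiprobable H₀ = log₂(6) = 2.5850 bits; with the given probabilities H = 2.1876 bits.
b·(H₀ − H) = 170 × (2.5850 − 2.1876) = 67.56 ms.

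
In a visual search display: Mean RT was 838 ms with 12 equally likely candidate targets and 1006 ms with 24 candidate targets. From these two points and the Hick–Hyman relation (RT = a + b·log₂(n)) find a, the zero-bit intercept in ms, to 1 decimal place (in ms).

235.7 ms

The slope on a log₂ axis is (1006 − 838) / (4.5850 − 3.5850) = 168.000 ms/bit.
Intercept: a = 838 − 168.000·log₂(12) = 235.726 ms.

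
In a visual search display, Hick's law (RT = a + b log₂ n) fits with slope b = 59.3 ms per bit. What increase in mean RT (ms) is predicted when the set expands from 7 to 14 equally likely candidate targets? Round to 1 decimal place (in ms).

59.3 ms

The intercept a cancels: ΔRT = b·(log₂ n₂ − log₂ n₁) = b·log₂(n₂/n₁).
log₂(14) − log₂(7) = log₂(14/7) = log₂(2) = 1.
ΔRT = 59.3 × 1.0000 = 59.300 ms.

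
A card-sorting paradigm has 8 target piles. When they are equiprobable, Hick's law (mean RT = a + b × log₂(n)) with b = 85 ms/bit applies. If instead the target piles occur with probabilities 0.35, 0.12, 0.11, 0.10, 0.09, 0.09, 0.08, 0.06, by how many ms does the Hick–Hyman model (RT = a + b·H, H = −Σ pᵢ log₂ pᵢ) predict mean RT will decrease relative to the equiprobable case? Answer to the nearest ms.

Equiprobable entropy H₀ = log₂ 8 = 3.0000 bits.
Skewed entropy H = −Σ pᵢ log₂ pᵢ = 2.7400 bits.
ΔRT = b·(H₀ − H) = 85 × 0.2600 = 22.10 ms.

22 ms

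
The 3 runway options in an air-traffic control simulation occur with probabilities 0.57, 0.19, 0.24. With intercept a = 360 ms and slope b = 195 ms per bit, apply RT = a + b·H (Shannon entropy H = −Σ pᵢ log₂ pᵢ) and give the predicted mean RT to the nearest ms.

H = 0.57·log₂(1/0.57) + 0.19·log₂(1/0.19) + 0.24·log₂(1/0.24) = 1.4116 bits.
RT = 360 + 195 × 1.4116 = 635.26 ms.

635 ms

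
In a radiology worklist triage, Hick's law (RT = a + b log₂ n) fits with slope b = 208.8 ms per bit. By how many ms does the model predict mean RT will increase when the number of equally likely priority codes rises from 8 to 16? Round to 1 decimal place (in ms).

ΔRT = (a + b log₂ n₂) − (a + b log₂ n₁) = b·(log₂ n₂ − log₂ n₁).
log₂(16) − log₂(8) = log₂(16/8) = log₂(2) = 1.
ΔRT = 208.8 × 1.0000 = 208.800 ms.

208.8 ms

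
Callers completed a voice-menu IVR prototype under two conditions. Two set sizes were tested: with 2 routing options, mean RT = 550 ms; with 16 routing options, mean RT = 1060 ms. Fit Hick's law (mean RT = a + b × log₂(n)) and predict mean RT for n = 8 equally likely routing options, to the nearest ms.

890 ms

Solve the two-equation system in a and b:
  b = (1060 − 550) / (log₂ 16 − log₂ 2) = 510 / (4 − 1) = 170 ms/bit
  a = 550 − 170 × 1 = 380 ms
Then RT(8) = 380 + 170 × log₂ 8 = 380 + 170 × 3 ≈ 890.000 ms.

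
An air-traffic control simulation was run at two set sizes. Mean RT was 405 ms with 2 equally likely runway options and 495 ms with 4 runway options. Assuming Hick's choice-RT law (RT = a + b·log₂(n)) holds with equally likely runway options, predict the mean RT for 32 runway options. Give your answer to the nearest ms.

765 ms

Fit slope and intercept:
  b = (495 − 405) / (log₂ 4 − log₂ 2) = 90 / (2 − 1) = 90 ms/bit
  a = 405 − 90 × 1 = 315 ms
Then RT(32) = 315 + 90 × log₂ 32 = 315 + 90 × 5 ≈ 765.000 ms.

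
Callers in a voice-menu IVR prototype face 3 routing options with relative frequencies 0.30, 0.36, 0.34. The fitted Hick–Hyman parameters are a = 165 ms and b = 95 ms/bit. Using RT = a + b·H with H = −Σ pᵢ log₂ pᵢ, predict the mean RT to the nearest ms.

315 ms

Entropy contributions −pᵢ log₂ pᵢ: 0.5211, 0.5306, 0.5292; sum H = 1.5809 bits.
RT = a + bH = 165 + 95·1.5809 = 315.18 ms.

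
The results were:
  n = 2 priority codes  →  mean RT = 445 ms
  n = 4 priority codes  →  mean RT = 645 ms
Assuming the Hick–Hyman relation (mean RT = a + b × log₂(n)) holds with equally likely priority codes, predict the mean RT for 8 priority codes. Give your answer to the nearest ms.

845 ms

RT is linear in log₂ n, so two points fix the line:
  b = (645 − 445) / (log₂ 4 − log₂ 2) = 200 / (2 − 1) = 200 ms/bit
  a = 445 − 200 × 1 = 245 ms
Then RT(8) = 245 + 200 × log₂ 8 = 245 + 200 × 3 ≈ 845.000 ms.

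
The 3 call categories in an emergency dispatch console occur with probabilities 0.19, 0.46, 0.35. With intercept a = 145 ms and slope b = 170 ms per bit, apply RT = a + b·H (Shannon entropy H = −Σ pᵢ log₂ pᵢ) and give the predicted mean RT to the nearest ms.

Entropy contributions −pᵢ log₂ pᵢ: 0.4552, 0.5153, 0.5301; sum H = 1.5007 bits.
RT = a + bH = 145 + 170·1.5007 = 400.11 ms.

400 ms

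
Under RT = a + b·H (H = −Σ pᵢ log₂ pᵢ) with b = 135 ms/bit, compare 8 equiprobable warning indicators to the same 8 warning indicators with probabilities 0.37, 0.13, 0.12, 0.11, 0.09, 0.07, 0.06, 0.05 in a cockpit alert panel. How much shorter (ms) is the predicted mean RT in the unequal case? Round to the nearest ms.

The RT saving is b·ΔH. Equiprobable H₀ = log₂(8) = 3.0000 bits; with the given probabilities H = 2.6716 bits.
b·(H₀ − H) = 135 × (3.0000 − 2.6716) = 44.34 ms.

44 ms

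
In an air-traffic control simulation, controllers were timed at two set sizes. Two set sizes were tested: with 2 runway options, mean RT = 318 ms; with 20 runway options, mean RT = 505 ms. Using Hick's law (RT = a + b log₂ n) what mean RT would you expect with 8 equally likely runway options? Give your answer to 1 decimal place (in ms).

Fit slope and intercept:
  b = (505 − 318) / (log₂ 20 − log₂ 2) = 187 / (4.3219 − 1) = 56.293 ms/bit
  a = 318 − 56.293 × 1 = 261.707 ms
Then RT(8) = 261.707 + 56.293 × log₂ 8 = 261.707 + 56.293 × 3 ≈ 430.585 ms.

430.6 ms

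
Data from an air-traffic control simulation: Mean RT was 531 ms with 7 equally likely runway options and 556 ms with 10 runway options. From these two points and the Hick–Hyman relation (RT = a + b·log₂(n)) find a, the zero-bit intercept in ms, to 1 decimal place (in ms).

Slope: b = (556 − 531) / (log₂ 10 − log₂ 7) = 25/0.5146 = 48.584 ms/bit.
a = RT₁ − b·log₂ n₁ = 531 − 48.584 × 2.8074 = 394.608 ms.

394.6 ms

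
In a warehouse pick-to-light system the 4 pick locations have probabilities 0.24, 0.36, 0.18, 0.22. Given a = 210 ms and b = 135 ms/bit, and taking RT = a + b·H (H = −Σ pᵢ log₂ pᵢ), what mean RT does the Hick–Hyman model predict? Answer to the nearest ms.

473 ms

H = 0.24·log₂(1/0.24) + 0.36·log₂(1/0.36) + 0.18·log₂(1/0.18) + 0.22·log₂(1/0.22) = 1.9506 bits.
RT = 210 + 135 × 1.9506 = 473.34 ms.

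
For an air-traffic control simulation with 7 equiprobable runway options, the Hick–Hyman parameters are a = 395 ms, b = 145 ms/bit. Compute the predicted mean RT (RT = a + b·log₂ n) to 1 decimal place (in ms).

log₂(7) = 2.8074 bits, so RT = 395 + 145 × 2.8074 ≈ 802.066 ms.

802.1 ms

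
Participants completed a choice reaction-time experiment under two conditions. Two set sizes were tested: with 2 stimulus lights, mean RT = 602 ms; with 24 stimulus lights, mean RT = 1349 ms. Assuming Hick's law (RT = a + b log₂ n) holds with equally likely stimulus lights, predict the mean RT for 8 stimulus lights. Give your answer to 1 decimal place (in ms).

1018.7 ms

With log₂ n on the abscissa the relation is linear; from the two conditions:
  b = (1349 − 602) / (log₂ 24 − log₂ 2) = 747 / (4.5850 − 1) = 208.370 ms/bit
  a = 602 − 208.370 × 1 = 393.630 ms
Then RT(8) = 393.630 + 208.370 × log₂ 8 = 393.630 + 208.370 × 3 ≈ 1018.741 ms.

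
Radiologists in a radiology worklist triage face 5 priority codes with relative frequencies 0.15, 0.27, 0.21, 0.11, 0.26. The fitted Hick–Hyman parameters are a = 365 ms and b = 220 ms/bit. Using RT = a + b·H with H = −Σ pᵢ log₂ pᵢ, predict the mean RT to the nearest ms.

Entropy contributions −pᵢ log₂ pᵢ: 0.4105, 0.5100, 0.4728, 0.3503, 0.5053; sum H = 2.2490 bits.
RT = a + bH = 365 + 220·2.2490 = 859.77 ms.

860 ms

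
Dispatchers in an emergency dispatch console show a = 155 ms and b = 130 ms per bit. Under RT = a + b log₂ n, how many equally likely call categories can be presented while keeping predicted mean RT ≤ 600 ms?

10

Information budget: (600 − 155)/130 = 3.4231 bits, so n ≤ 2^3.4231 = 10.726 → at most 10.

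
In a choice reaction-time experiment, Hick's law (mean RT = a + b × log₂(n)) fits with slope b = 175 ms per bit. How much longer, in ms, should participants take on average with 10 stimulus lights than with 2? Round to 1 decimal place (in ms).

406.3 ms

ΔRT = (a + b log₂ n₂) − (a + b log₂ n₁) = b·(log₂ n₂ − log₂ n₁).
log₂(10) − log₂(2) = 3.3219 − 1 = 2.3219.
ΔRT = 175 × 2.3219 = 406.337 ms.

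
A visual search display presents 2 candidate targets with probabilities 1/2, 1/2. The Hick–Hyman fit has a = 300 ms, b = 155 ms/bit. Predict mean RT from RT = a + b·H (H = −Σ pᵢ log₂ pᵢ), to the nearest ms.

H = −Σ pᵢ log₂ pᵢ = 0.5·1 + 0.5·1 = 1.000 bits.
RT = 300 + 155 × 1.000 = 455.00 ms.

455 ms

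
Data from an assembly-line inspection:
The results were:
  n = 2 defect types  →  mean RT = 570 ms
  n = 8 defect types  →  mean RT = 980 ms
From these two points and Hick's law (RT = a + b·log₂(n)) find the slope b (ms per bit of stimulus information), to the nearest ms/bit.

205 ms/bit

b = (RT₂ − RT₁)/(log₂ n₂ − log₂ n₁) = (980 − 570)/(3 − 1) = 205 ms/bit.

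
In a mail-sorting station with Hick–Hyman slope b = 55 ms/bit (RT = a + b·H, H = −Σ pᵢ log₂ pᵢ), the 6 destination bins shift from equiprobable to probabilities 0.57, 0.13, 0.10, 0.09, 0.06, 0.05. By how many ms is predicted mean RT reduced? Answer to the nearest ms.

Equiprobable entropy H₀ = log₂ 6 = 2.5850 bits.
Skewed entropy H = −Σ pᵢ log₂ pᵢ = 1.9494 bits.
ΔRT = b·(H₀ − H) = 55 × 0.6356 = 34.96 ms.

35 ms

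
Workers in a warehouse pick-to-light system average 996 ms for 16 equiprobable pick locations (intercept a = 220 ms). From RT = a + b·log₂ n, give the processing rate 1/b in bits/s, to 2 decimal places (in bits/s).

Choice component = 996 − 220 = 776 ms over log₂(16) = 4 bits.
b = 776 / 4 = 194.000 ms/bit, so 1/b = 5.155 bits/s.

5.15 bits/s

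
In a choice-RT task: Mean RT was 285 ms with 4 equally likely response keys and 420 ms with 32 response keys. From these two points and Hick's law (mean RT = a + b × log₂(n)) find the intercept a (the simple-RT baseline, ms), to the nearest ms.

195 ms

The slope on a log₂ axis is (420 − 285) / (5 − 2) = 45 ms/bit.
a = RT₁ − b·log₂ n₁ = 285 − 45 × 2 = 195.000 ms.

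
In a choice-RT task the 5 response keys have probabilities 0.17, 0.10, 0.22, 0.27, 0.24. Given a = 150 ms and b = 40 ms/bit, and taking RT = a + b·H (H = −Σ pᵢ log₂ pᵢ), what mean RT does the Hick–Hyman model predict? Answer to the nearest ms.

240 ms

Entropy contributions −pᵢ log₂ pᵢ: 0.4346, 0.3322, 0.4806, 0.5100, 0.4941; sum H = 2.2515 bits.
RT = a + bH = 150 + 40·2.2515 = 240.06 ms.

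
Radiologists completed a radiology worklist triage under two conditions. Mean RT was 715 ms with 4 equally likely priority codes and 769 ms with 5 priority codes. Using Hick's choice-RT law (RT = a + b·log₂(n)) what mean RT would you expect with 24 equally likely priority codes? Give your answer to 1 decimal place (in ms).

Solve the two-equation system in a and b:
  b = (769 − 715) / (log₂ 5 − log₂ 4) = 54 / (2.3219 − 2) = 167.739 ms/bit
  a = 715 − 167.739 × 2 = 379.521 ms
Then RT(24) = 379.521 + 167.739 × log₂ 24 = 379.521 + 167.739 × 4.5850 ≈ 1148.600 ms.

1148.6 ms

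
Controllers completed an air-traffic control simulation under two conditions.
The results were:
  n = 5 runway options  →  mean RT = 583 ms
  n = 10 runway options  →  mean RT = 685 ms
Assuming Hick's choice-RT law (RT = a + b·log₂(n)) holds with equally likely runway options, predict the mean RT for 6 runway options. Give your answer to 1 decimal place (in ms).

Fit slope and intercept:
  b = (685 − 583) / (log₂ 10 − log₂ 5) = 102 / (3.3219 − 2.3219) = 102.000 ms/bit
  a = 583 − 102.000 × 2.3219 = 346.163 ms
Then RT(6) = 346.163 + 102.000 × log₂ 6 = 346.163 + 102.000 × 2.5850 ≈ 609.830 ms.

609.8 ms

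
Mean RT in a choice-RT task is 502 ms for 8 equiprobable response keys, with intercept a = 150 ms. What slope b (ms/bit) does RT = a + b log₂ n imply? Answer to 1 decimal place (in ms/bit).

8 alternatives carry log₂ 8 = 3 bits; the choice cost is 502 − 150 = 352 ms, so b = 352/3 = 117.333 ms/bit.

117.3 ms/bit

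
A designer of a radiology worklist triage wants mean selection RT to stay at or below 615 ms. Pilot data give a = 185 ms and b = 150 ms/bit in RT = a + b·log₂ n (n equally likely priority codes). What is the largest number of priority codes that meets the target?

7

Set 185 + 150·log₂ n ≤ 615 → log₂ n ≤ (615 − 185)/150 = 2.8667.
So n ≤ 2^2.8667 = 7.294; the largest integer n is 7.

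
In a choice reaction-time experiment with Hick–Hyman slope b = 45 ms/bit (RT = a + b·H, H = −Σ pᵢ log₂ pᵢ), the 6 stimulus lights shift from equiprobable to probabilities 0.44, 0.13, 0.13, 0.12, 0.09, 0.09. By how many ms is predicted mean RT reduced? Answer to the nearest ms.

Equiprobable entropy H₀ = log₂ 6 = 2.5850 bits.
Skewed entropy H = −Σ pᵢ log₂ pᵢ = 2.2788 bits.
ΔRT = b·(H₀ − H) = 45 × 0.3062 = 13.78 ms.

14 ms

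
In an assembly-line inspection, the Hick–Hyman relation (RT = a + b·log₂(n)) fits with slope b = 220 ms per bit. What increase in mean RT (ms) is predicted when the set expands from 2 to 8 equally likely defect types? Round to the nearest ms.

The intercept a cancels: ΔRT = b·(log₂ n₂ − log₂ n₁) = b·log₂(n₂/n₁).
log₂(8) − log₂(2) = log₂(8/2) = log₂(4) = 2.
ΔRT = 220 × 2.0000 = 440.000 ms.

440 ms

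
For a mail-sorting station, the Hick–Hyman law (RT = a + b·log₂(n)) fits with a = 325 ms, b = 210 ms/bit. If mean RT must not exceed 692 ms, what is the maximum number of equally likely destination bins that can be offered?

3

Set 325 + 210·log₂ n ≤ 692 → log₂ n ≤ (692 − 325)/210 = 1.7476.
So n ≤ 2^1.7476 = 3.358; the largest integer n is 3.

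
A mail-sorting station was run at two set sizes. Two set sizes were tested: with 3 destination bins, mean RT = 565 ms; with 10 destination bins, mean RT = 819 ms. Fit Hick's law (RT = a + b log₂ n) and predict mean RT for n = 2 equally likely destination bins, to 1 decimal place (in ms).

479.5 ms

Fit slope and intercept:
  b = (819 − 565) / (log₂ 10 − log₂ 3) = 254 / (3.3219 − 1.5850) = 146.232 ms/bit
  a = 565 − 146.232 × 1.5850 = 333.228 ms
Then RT(2) = 333.228 + 146.232 × log₂ 2 = 333.228 + 146.232 × 1 ≈ 479.460 ms.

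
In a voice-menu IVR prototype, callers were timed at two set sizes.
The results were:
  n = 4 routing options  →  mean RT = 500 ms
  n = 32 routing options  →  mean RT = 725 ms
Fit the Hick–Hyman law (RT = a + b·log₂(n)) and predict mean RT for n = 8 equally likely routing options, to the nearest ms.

575 ms

RT is linear in log₂ n, so two points fix the line:
  b = (725 − 500) / (log₂ 32 − log₂ 4) = 225 / (5 − 2) = 75 ms/bit
  a = 500 − 75 × 2 = 350 ms
Then RT(8) = 350 + 75 × log₂ 8 = 350 + 75 × 3 ≈ 575.000 ms.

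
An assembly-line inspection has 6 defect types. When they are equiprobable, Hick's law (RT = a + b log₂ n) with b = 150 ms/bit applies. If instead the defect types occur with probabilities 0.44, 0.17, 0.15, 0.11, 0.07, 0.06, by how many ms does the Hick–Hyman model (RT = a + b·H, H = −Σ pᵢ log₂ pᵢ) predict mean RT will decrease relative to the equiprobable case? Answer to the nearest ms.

53 ms

The RT saving is b·ΔH. Equiprobable H₀ = log₂(6) = 2.5850 bits; with the given probabilities H = 2.2287 bits.
b·(H₀ − H) = 150 × (2.5850 − 2.2287) = 53.45 ms.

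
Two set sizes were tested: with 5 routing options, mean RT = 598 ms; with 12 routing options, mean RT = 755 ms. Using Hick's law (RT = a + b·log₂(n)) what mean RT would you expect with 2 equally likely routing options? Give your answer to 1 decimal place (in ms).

Solve the two-equation system in a and b:
  b = (755 − 598) / (log₂ 12 − log₂ 5) = 157 / (3.5850 − 2.3219) = 124.304 ms/bit
  a = 598 − 124.304 × 2.3219 = 309.375 ms
Then RT(2) = 309.375 + 124.304 × log₂ 2 = 309.375 + 124.304 × 1 ≈ 433.679 ms.

433.7 ms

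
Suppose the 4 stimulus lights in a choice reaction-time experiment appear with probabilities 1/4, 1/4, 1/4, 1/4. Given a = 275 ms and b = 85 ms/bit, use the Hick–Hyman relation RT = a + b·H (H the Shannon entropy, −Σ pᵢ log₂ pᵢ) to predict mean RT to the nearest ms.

445 ms

H = −Σ pᵢ log₂ pᵢ = 0.25·2 + 0.25·2 + 0.25·2 + 0.25·2 = 2.000 bits.
RT = 275 + 85 × 2.000 = 445.00 ms.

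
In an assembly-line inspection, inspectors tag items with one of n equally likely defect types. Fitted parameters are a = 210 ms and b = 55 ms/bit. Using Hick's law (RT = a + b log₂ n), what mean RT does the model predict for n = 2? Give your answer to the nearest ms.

265 ms

log₂(2) = 1 bits, so RT = 210 + 55 × 1 ≈ 265.000 ms.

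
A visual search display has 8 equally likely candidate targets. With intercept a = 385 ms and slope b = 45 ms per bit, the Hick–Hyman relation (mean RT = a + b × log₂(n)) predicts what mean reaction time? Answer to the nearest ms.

log₂(8) = 3 bits, so RT = 385 + 45 × 3 ≈ 520.000 ms.

520 ms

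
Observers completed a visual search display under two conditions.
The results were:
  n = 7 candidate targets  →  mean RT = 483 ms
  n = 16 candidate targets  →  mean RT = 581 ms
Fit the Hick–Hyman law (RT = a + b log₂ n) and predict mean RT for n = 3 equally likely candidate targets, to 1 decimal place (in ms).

382.6 ms

RT is linear in log₂ n, so two points fix the line:
  b = (581 − 483) / (log₂ 16 − log₂ 7) = 98 / (4 − 2.8074) = 82.170 ms/bit
  a = 483 − 82.170 × 2.8074 = 252.319 ms
Then RT(3) = 252.319 + 82.170 × log₂ 3 = 252.319 + 82.170 × 1.5850 ≈ 382.556 ms.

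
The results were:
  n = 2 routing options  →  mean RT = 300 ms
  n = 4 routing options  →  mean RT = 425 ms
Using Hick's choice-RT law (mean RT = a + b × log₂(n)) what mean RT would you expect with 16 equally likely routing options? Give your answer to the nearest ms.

RT is linear in log₂ n, so two points fix the line:
  b = (425 − 300) / (log₂ 4 − log₂ 2) = 125 / (2 − 1) = 125 ms/bit
  a = 300 − 125 × 1 = 175 ms
Then RT(16) = 175 + 125 × log₂ 16 = 175 + 125 × 4 ≈ 675.000 ms.

675 ms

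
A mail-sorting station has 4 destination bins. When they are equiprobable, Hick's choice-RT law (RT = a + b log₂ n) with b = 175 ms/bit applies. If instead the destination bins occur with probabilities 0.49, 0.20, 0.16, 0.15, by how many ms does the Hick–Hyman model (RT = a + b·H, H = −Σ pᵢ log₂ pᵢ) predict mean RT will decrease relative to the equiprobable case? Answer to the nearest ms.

35 ms

Equiprobable entropy H₀ = log₂ 4 = 2.0000 bits.
Skewed entropy H = −Σ pᵢ log₂ pᵢ = 1.8022 bits.
ΔRT = b·(H₀ − H) = 175 × 0.1978 = 34.61 ms.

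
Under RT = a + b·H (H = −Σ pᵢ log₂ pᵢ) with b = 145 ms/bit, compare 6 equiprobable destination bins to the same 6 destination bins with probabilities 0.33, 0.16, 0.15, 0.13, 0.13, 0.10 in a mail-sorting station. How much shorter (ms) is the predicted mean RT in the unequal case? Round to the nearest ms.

18 ms

The RT saving is b·ΔH. Equiprobable H₀ = log₂(6) = 2.5850 bits; with the given probabilities H = 2.4589 bits.
b·(H₀ − H) = 145 × (2.5850 − 2.4589) = 18.28 ms.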